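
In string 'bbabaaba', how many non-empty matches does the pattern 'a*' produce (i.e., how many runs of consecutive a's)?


Pattern 'a*' matches zero or more a's. We want non-empty runs of consecutive a's.
String: 'bbabaaba'
Walking through the string to find runs of a's:
  Run 1: positions 2-2 -> 'a'
  Run 2: positions 4-5 -> 'aa'
  Run 3: positions 7-7 -> 'a'
Non-empty runs found: ['a', 'aa', 'a']
Count: 3

3


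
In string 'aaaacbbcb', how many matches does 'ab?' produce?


Pattern 'ab?' matches 'a' optionally followed by 'b'.
String: 'aaaacbbcb'
Scanning left to right for 'a' then checking next char:
  Match 1: 'a' (a not followed by b)
  Match 2: 'a' (a not followed by b)
  Match 3: 'a' (a not followed by b)
  Match 4: 'a' (a not followed by b)
Total matches: 4

4


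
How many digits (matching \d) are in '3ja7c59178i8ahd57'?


\d matches any digit 0-9.
Scanning '3ja7c59178i8ahd57':
  pos 0: '3' -> DIGIT
  pos 3: '7' -> DIGIT
  pos 5: '5' -> DIGIT
  pos 6: '9' -> DIGIT
  pos 7: '1' -> DIGIT
  pos 8: '7' -> DIGIT
  pos 9: '8' -> DIGIT
  pos 11: '8' -> DIGIT
  pos 15: '5' -> DIGIT
  pos 16: '7' -> DIGIT
Digits found: ['3', '7', '5', '9', '1', '7', '8', '8', '5', '7']
Total: 10

10


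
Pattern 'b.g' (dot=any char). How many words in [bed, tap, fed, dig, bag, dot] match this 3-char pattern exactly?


Pattern 'b.g' means: starts with 'b', any single char, ends with 'g'.
Checking each word (must be exactly 3 chars):
  'bed' (len=3): no
  'tap' (len=3): no
  'fed' (len=3): no
  'dig' (len=3): no
  'bag' (len=3): MATCH
  'dot' (len=3): no
Matching words: ['bag']
Total: 1

1


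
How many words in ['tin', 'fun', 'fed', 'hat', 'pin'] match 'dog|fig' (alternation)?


Alternation 'dog|fig' matches either 'dog' or 'fig'.
Checking each word:
  'tin' -> no
  'fun' -> no
  'fed' -> no
  'hat' -> no
  'pin' -> no
Matches: []
Count: 0

0


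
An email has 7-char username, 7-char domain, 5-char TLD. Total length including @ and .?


An email address has format: username@domain.tld
Username length: 7
'@' character: 1
Domain length: 7
'.' character: 1
TLD length: 5
Total = 7 + 1 + 7 + 1 + 5 = 21

21


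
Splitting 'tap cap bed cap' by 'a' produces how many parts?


Splitting by 'a' breaks the string at each occurrence of the separator.
Text: 'tap cap bed cap'
Parts after split:
  Part 1: 't'
  Part 2: 'p c'
  Part 3: 'p bed c'
  Part 4: 'p'
Total parts: 4

4


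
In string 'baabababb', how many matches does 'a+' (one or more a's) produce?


Pattern 'a+' matches one or more consecutive a's.
String: 'baabababb'
Scanning for runs of a:
  Match 1: 'aa' (length 2)
  Match 2: 'a' (length 1)
  Match 3: 'a' (length 1)
Total matches: 3

3


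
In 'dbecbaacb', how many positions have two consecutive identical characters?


Looking for consecutive identical characters in 'dbecbaacb':
  pos 0-1: 'd' vs 'b' -> different
  pos 1-2: 'b' vs 'e' -> different
  pos 2-3: 'e' vs 'c' -> different
  pos 3-4: 'c' vs 'b' -> different
  pos 4-5: 'b' vs 'a' -> different
  pos 5-6: 'a' vs 'a' -> MATCH ('aa')
  pos 6-7: 'a' vs 'c' -> different
  pos 7-8: 'c' vs 'b' -> different
Consecutive identical pairs: ['aa']
Count: 1

1


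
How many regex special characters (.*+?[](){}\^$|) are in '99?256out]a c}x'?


Regex special characters are: . * + ? [ ] ( ) { } \ ^ $ |
Scanning '99?256out]a c}x':
  pos 2: '?' -> SPECIAL
  pos 9: ']' -> SPECIAL
  pos 13: '}' -> SPECIAL
Special chars found: ['?', ']', '}']
Total: 3

3


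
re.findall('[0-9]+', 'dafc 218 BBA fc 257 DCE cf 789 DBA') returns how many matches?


Pattern '[0-9]+' finds one or more digits.
Text: 'dafc 218 BBA fc 257 DCE cf 789 DBA'
Scanning for matches:
  Match 1: '218'
  Match 2: '257'
  Match 3: '789'
Total matches: 3

3


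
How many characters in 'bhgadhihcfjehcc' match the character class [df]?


Character class [df] matches any of: {d, f}
Scanning string 'bhgadhihcfjehcc' character by character:
  pos 0: 'b' -> no
  pos 1: 'h' -> no
  pos 2: 'g' -> no
  pos 3: 'a' -> no
  pos 4: 'd' -> MATCH
  pos 5: 'h' -> no
  pos 6: 'i' -> no
  pos 7: 'h' -> no
  pos 8: 'c' -> no
  pos 9: 'f' -> MATCH
  pos 10: 'j' -> no
  pos 11: 'e' -> no
  pos 12: 'h' -> no
  pos 13: 'c' -> no
  pos 14: 'c' -> no
Total matches: 2

2


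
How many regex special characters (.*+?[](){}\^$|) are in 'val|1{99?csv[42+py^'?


Regex special characters are: . * + ? [ ] ( ) { } \ ^ $ |
Scanning 'val|1{99?csv[42+py^':
  pos 3: '|' -> SPECIAL
  pos 5: '{' -> SPECIAL
  pos 8: '?' -> SPECIAL
  pos 12: '[' -> SPECIAL
  pos 15: '+' -> SPECIAL
  pos 18: '^' -> SPECIAL
Special chars found: ['|', '{', '?', '[', '+', '^']
Total: 6

6


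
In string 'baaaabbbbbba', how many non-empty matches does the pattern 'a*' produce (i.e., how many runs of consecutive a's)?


Pattern 'a*' matches zero or more a's. We want non-empty runs of consecutive a's.
String: 'baaaabbbbbba'
Walking through the string to find runs of a's:
  Run 1: positions 1-4 -> 'aaaa'
  Run 2: positions 11-11 -> 'a'
Non-empty runs found: ['aaaa', 'a']
Count: 2

2


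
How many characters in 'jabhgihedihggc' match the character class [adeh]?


Character class [adeh] matches any of: {a, d, e, h}
Scanning string 'jabhgihedihggc' character by character:
  pos 0: 'j' -> no
  pos 1: 'a' -> MATCH
  pos 2: 'b' -> no
  pos 3: 'h' -> MATCH
  pos 4: 'g' -> no
  pos 5: 'i' -> no
  pos 6: 'h' -> MATCH
  pos 7: 'e' -> MATCH
  pos 8: 'd' -> MATCH
  pos 9: 'i' -> no
  pos 10: 'h' -> MATCH
  pos 11: 'g' -> no
  pos 12: 'g' -> no
  pos 13: 'c' -> no
Total matches: 6

6


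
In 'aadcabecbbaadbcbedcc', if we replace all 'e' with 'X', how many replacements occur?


re.sub('e', 'X', text) replaces every occurrence of 'e' with 'X'.
Text: 'aadcabecbbaadbcbedcc'
Scanning for 'e':
  pos 6: 'e' -> replacement #1
  pos 16: 'e' -> replacement #2
Total replacements: 2

2


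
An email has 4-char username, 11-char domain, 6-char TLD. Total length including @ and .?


An email address has format: username@domain.tld
Username length: 4
'@' character: 1
Domain length: 11
'.' character: 1
TLD length: 6
Total = 4 + 1 + 11 + 1 + 6 = 23

23


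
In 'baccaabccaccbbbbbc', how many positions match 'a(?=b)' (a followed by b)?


Lookahead 'a(?=b)' matches 'a' only when followed by 'b'.
String: 'baccaabccaccbbbbbc'
Checking each position where char is 'a':
  pos 1: 'a' -> no (next='c')
  pos 4: 'a' -> no (next='a')
  pos 5: 'a' -> MATCH (next='b')
  pos 9: 'a' -> no (next='c')
Matching positions: [5]
Count: 1

1


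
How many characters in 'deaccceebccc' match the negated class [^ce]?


Negated class [^ce] matches any char NOT in {c, e}
Scanning 'deaccceebccc':
  pos 0: 'd' -> MATCH
  pos 1: 'e' -> no (excluded)
  pos 2: 'a' -> MATCH
  pos 3: 'c' -> no (excluded)
  pos 4: 'c' -> no (excluded)
  pos 5: 'c' -> no (excluded)
  pos 6: 'e' -> no (excluded)
  pos 7: 'e' -> no (excluded)
  pos 8: 'b' -> MATCH
  pos 9: 'c' -> no (excluded)
  pos 10: 'c' -> no (excluded)
  pos 11: 'c' -> no (excluded)
Total matches: 3

3


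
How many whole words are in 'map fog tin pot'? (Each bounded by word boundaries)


Word boundaries (\b) mark the start/end of each word.
Text: 'map fog tin pot'
Splitting by whitespace:
  Word 1: 'map'
  Word 2: 'fog'
  Word 3: 'tin'
  Word 4: 'pot'
Total whole words: 4

4


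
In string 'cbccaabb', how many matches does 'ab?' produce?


Pattern 'ab?' matches 'a' optionally followed by 'b'.
String: 'cbccaabb'
Scanning left to right for 'a' then checking next char:
  Match 1: 'a' (a not followed by b)
  Match 2: 'ab' (a followed by b)
Total matches: 2

2


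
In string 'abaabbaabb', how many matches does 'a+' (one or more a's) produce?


Pattern 'a+' matches one or more consecutive a's.
String: 'abaabbaabb'
Scanning for runs of a:
  Match 1: 'a' (length 1)
  Match 2: 'aa' (length 2)
  Match 3: 'aa' (length 2)
Total matches: 3

3


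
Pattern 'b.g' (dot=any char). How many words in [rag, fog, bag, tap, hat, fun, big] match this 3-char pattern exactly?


Pattern 'b.g' means: starts with 'b', any single char, ends with 'g'.
Checking each word (must be exactly 3 chars):
  'rag' (len=3): no
  'fog' (len=3): no
  'bag' (len=3): MATCH
  'tap' (len=3): no
  'hat' (len=3): no
  'fun' (len=3): no
  'big' (len=3): MATCH
Matching words: ['bag', 'big']
Total: 2

2


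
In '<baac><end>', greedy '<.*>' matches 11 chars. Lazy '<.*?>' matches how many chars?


Greedy '<.*>' tries to match as MUCH as possible.
Lazy '<.*?>' tries to match as LITTLE as possible.

String: '<baac><end>'
Greedy '<.*>' starts at first '<' and extends to the LAST '>': '<baac><end>' (11 chars)
Lazy '<.*?>' starts at first '<' and stops at the FIRST '>': '<baac>' (6 chars)

6


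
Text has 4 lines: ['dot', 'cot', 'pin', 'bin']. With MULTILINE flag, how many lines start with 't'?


With MULTILINE flag, ^ matches the start of each line.
Lines: ['dot', 'cot', 'pin', 'bin']
Checking which lines start with 't':
  Line 1: 'dot' -> no
  Line 2: 'cot' -> no
  Line 3: 'pin' -> no
  Line 4: 'bin' -> no
Matching lines: []
Count: 0

0


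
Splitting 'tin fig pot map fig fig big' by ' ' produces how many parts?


Splitting by ' ' breaks the string at each occurrence of the separator.
Text: 'tin fig pot map fig fig big'
Parts after split:
  Part 1: 'tin'
  Part 2: 'fig'
  Part 3: 'pot'
  Part 4: 'map'
  Part 5: 'fig'
  Part 6: 'fig'
  Part 7: 'big'
Total parts: 7

7


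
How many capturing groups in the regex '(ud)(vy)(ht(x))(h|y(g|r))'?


To count capturing groups, count each '(' that starts a group.
Pattern: '(ud)(vy)(ht(x))(h|y(g|r))'
Walking through the pattern:
  Position 0: '(' -> group #1
  Position 4: '(' -> group #2
  Position 8: '(' -> group #3
  Position 11: '(' -> group #4
  Position 15: '(' -> group #5
  Position 19: '(' -> group #6
Total capturing groups: 6

6


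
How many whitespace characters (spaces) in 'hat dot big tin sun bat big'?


\s matches whitespace characters (spaces, tabs, etc.).
Text: 'hat dot big tin sun bat big'
This text has 7 words separated by spaces.
Number of spaces = number of words - 1 = 7 - 1 = 6

6


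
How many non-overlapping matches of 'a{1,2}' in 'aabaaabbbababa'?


Pattern 'a{1,2}' matches between 1 and 2 consecutive a's (greedy).
String: 'aabaaabbbababa'
Finding runs of a's and applying greedy matching:
  Run at pos 0: 'aa' (length 2)
  Run at pos 3: 'aaa' (length 3)
  Run at pos 9: 'a' (length 1)
  Run at pos 11: 'a' (length 1)
  Run at pos 13: 'a' (length 1)
Matches: ['aa', 'aa', 'a', 'a', 'a', 'a']
Count: 6

6


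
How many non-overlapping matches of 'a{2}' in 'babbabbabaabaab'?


Pattern 'a{2}' matches exactly 2 consecutive a's (greedy, non-overlapping).
String: 'babbabbabaabaab'
Scanning for runs of a's:
  Run at pos 1: 'a' (length 1) -> 0 match(es)
  Run at pos 4: 'a' (length 1) -> 0 match(es)
  Run at pos 7: 'a' (length 1) -> 0 match(es)
  Run at pos 9: 'aa' (length 2) -> 1 match(es)
  Run at pos 12: 'aa' (length 2) -> 1 match(es)
Matches found: ['aa', 'aa']
Total: 2

2


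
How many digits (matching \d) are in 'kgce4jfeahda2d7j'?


\d matches any digit 0-9.
Scanning 'kgce4jfeahda2d7j':
  pos 4: '4' -> DIGIT
  pos 12: '2' -> DIGIT
  pos 14: '7' -> DIGIT
Digits found: ['4', '2', '7']
Total: 3

3


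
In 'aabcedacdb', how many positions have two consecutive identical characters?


Looking for consecutive identical characters in 'aabcedacdb':
  pos 0-1: 'a' vs 'a' -> MATCH ('aa')
  pos 1-2: 'a' vs 'b' -> different
  pos 2-3: 'b' vs 'c' -> different
  pos 3-4: 'c' vs 'e' -> different
  pos 4-5: 'e' vs 'd' -> different
  pos 5-6: 'd' vs 'a' -> different
  pos 6-7: 'a' vs 'c' -> different
  pos 7-8: 'c' vs 'd' -> different
  pos 8-9: 'd' vs 'b' -> different
Consecutive identical pairs: ['aa']
Count: 1

1


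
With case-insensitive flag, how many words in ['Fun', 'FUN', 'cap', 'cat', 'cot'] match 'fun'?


Case-insensitive matching: compare each word's lowercase form to 'fun'.
  'Fun' -> lower='fun' -> MATCH
  'FUN' -> lower='fun' -> MATCH
  'cap' -> lower='cap' -> no
  'cat' -> lower='cat' -> no
  'cot' -> lower='cot' -> no
Matches: ['Fun', 'FUN']
Count: 2

2


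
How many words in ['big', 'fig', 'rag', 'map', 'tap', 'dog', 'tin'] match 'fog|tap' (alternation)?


Alternation 'fog|tap' matches either 'fog' or 'tap'.
Checking each word:
  'big' -> no
  'fig' -> no
  'rag' -> no
  'map' -> no
  'tap' -> MATCH
  'dog' -> no
  'tin' -> no
Matches: ['tap']
Count: 1

1


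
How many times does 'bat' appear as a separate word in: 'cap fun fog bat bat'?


Scanning each word for exact match 'bat':
  Word 1: 'cap' -> no
  Word 2: 'fun' -> no
  Word 3: 'fog' -> no
  Word 4: 'bat' -> MATCH
  Word 5: 'bat' -> MATCH
Total matches: 2

2


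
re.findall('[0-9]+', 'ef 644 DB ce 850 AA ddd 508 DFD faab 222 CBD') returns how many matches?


Pattern '[0-9]+' finds one or more digits.
Text: 'ef 644 DB ce 850 AA ddd 508 DFD faab 222 CBD'
Scanning for matches:
  Match 1: '644'
  Match 2: '850'
  Match 3: '508'
  Match 4: '222'
Total matches: 4

4


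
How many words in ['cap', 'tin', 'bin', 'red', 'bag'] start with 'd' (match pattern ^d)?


Pattern ^d anchors to start of word. Check which words begin with 'd':
  'cap' -> no
  'tin' -> no
  'bin' -> no
  'red' -> no
  'bag' -> no
Matching words: []
Count: 0

0


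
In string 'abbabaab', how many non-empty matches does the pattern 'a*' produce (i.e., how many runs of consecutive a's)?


Pattern 'a*' matches zero or more a's. We want non-empty runs of consecutive a's.
String: 'abbabaab'
Walking through the string to find runs of a's:
  Run 1: positions 0-0 -> 'a'
  Run 2: positions 3-3 -> 'a'
  Run 3: positions 5-6 -> 'aa'
Non-empty runs found: ['a', 'a', 'aa']
Count: 3

3


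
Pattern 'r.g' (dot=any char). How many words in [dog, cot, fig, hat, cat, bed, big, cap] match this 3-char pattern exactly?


Pattern 'r.g' means: starts with 'r', any single char, ends with 'g'.
Checking each word (must be exactly 3 chars):
  'dog' (len=3): no
  'cot' (len=3): no
  'fig' (len=3): no
  'hat' (len=3): no
  'cat' (len=3): no
  'bed' (len=3): no
  'big' (len=3): no
  'cap' (len=3): no
Matching words: []
Total: 0

0


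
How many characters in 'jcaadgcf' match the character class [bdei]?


Character class [bdei] matches any of: {b, d, e, i}
Scanning string 'jcaadgcf' character by character:
  pos 0: 'j' -> no
  pos 1: 'c' -> no
  pos 2: 'a' -> no
  pos 3: 'a' -> no
  pos 4: 'd' -> MATCH
  pos 5: 'g' -> no
  pos 6: 'c' -> no
  pos 7: 'f' -> no
Total matches: 1

1


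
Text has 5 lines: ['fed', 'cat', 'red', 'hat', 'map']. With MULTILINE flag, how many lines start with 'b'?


With MULTILINE flag, ^ matches the start of each line.
Lines: ['fed', 'cat', 'red', 'hat', 'map']
Checking which lines start with 'b':
  Line 1: 'fed' -> no
  Line 2: 'cat' -> no
  Line 3: 'red' -> no
  Line 4: 'hat' -> no
  Line 5: 'map' -> no
Matching lines: []
Count: 0

0


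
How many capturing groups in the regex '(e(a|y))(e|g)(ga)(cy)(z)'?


To count capturing groups, count each '(' that starts a group.
Pattern: '(e(a|y))(e|g)(ga)(cy)(z)'
Walking through the pattern:
  Position 0: '(' -> group #1
  Position 2: '(' -> group #2
  Position 8: '(' -> group #3
  Position 13: '(' -> group #4
  Position 17: '(' -> group #5
  Position 21: '(' -> group #6
Total capturing groups: 6

6


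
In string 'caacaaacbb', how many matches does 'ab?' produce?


Pattern 'ab?' matches 'a' optionally followed by 'b'.
String: 'caacaaacbb'
Scanning left to right for 'a' then checking next char:
  Match 1: 'a' (a not followed by b)
  Match 2: 'a' (a not followed by b)
  Match 3: 'a' (a not followed by b)
  Match 4: 'a' (a not followed by b)
  Match 5: 'a' (a not followed by b)
Total matches: 5

5


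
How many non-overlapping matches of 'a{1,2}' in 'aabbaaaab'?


Pattern 'a{1,2}' matches between 1 and 2 consecutive a's (greedy).
String: 'aabbaaaab'
Finding runs of a's and applying greedy matching:
  Run at pos 0: 'aa' (length 2)
  Run at pos 4: 'aaaa' (length 4)
Matches: ['aa', 'aa', 'aa']
Count: 3

3


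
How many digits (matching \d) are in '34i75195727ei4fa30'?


\d matches any digit 0-9.
Scanning '34i75195727ei4fa30':
  pos 0: '3' -> DIGIT
  pos 1: '4' -> DIGIT
  pos 3: '7' -> DIGIT
  pos 4: '5' -> DIGIT
  pos 5: '1' -> DIGIT
  pos 6: '9' -> DIGIT
  pos 7: '5' -> DIGIT
  pos 8: '7' -> DIGIT
  pos 9: '2' -> DIGIT
  pos 10: '7' -> DIGIT
  pos 13: '4' -> DIGIT
  pos 16: '3' -> DIGIT
  pos 17: '0' -> DIGIT
Digits found: ['3', '4', '7', '5', '1', '9', '5', '7', '2', '7', '4', '3', '0']
Total: 13

13


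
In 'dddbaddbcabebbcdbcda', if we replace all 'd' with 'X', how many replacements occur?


re.sub('d', 'X', text) replaces every occurrence of 'd' with 'X'.
Text: 'dddbaddbcabebbcdbcda'
Scanning for 'd':
  pos 0: 'd' -> replacement #1
  pos 1: 'd' -> replacement #2
  pos 2: 'd' -> replacement #3
  pos 5: 'd' -> replacement #4
  pos 6: 'd' -> replacement #5
  pos 15: 'd' -> replacement #6
  pos 18: 'd' -> replacement #7
Total replacements: 7

7


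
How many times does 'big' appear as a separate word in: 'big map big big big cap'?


Scanning each word for exact match 'big':
  Word 1: 'big' -> MATCH
  Word 2: 'map' -> no
  Word 3: 'big' -> MATCH
  Word 4: 'big' -> MATCH
  Word 5: 'big' -> MATCH
  Word 6: 'cap' -> no
Total matches: 4

4


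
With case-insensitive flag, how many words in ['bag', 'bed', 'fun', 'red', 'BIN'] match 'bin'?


Case-insensitive matching: compare each word's lowercase form to 'bin'.
  'bag' -> lower='bag' -> no
  'bed' -> lower='bed' -> no
  'fun' -> lower='fun' -> no
  'red' -> lower='red' -> no
  'BIN' -> lower='bin' -> MATCH
Matches: ['BIN']
Count: 1

1


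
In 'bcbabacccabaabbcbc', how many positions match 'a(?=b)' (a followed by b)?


Lookahead 'a(?=b)' matches 'a' only when followed by 'b'.
String: 'bcbabacccabaabbcbc'
Checking each position where char is 'a':
  pos 3: 'a' -> MATCH (next='b')
  pos 5: 'a' -> no (next='c')
  pos 9: 'a' -> MATCH (next='b')
  pos 11: 'a' -> no (next='a')
  pos 12: 'a' -> MATCH (next='b')
Matching positions: [3, 9, 12]
Count: 3

3


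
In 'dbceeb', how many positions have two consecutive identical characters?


Looking for consecutive identical characters in 'dbceeb':
  pos 0-1: 'd' vs 'b' -> different
  pos 1-2: 'b' vs 'c' -> different
  pos 2-3: 'c' vs 'e' -> different
  pos 3-4: 'e' vs 'e' -> MATCH ('ee')
  pos 4-5: 'e' vs 'b' -> different
Consecutive identical pairs: ['ee']
Count: 1

1


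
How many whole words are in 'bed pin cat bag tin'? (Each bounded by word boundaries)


Word boundaries (\b) mark the start/end of each word.
Text: 'bed pin cat bag tin'
Splitting by whitespace:
  Word 1: 'bed'
  Word 2: 'pin'
  Word 3: 'cat'
  Word 4: 'bag'
  Word 5: 'tin'
Total whole words: 5

5


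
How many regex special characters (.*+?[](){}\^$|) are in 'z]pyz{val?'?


Regex special characters are: . * + ? [ ] ( ) { } \ ^ $ |
Scanning 'z]pyz{val?':
  pos 1: ']' -> SPECIAL
  pos 5: '{' -> SPECIAL
  pos 9: '?' -> SPECIAL
Special chars found: [']', '{', '?']
Total: 3

3


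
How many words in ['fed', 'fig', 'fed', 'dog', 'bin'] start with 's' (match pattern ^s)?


Pattern ^s anchors to start of word. Check which words begin with 's':
  'fed' -> no
  'fig' -> no
  'fed' -> no
  'dog' -> no
  'bin' -> no
Matching words: []
Count: 0

0


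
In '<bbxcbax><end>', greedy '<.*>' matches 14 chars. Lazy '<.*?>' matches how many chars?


Greedy '<.*>' tries to match as MUCH as possible.
Lazy '<.*?>' tries to match as LITTLE as possible.

String: '<bbxcbax><end>'
Greedy '<.*>' starts at first '<' and extends to the LAST '>': '<bbxcbax><end>' (14 chars)
Lazy '<.*?>' starts at first '<' and stops at the FIRST '>': '<bbxcbax>' (9 chars)

9


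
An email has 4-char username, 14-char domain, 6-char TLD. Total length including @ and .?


An email address has format: username@domain.tld
Username length: 4
'@' character: 1
Domain length: 14
'.' character: 1
TLD length: 6
Total = 4 + 1 + 14 + 1 + 6 = 26

26


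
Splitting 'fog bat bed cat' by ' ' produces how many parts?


Splitting by ' ' breaks the string at each occurrence of the separator.
Text: 'fog bat bed cat'
Parts after split:
  Part 1: 'fog'
  Part 2: 'bat'
  Part 3: 'bed'
  Part 4: 'cat'
Total parts: 4

4


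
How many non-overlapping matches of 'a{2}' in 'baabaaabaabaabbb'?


Pattern 'a{2}' matches exactly 2 consecutive a's (greedy, non-overlapping).
String: 'baabaaabaabaabbb'
Scanning for runs of a's:
  Run at pos 1: 'aa' (length 2) -> 1 match(es)
  Run at pos 4: 'aaa' (length 3) -> 1 match(es)
  Run at pos 8: 'aa' (length 2) -> 1 match(es)
  Run at pos 11: 'aa' (length 2) -> 1 match(es)
Matches found: ['aa', 'aa', 'aa', 'aa']
Total: 4

4


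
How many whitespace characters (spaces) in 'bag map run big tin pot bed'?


\s matches whitespace characters (spaces, tabs, etc.).
Text: 'bag map run big tin pot bed'
This text has 7 words separated by spaces.
Number of spaces = number of words - 1 = 7 - 1 = 6

6


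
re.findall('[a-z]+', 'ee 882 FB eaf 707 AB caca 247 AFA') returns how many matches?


Pattern '[a-z]+' finds one or more lowercase letters.
Text: 'ee 882 FB eaf 707 AB caca 247 AFA'
Scanning for matches:
  Match 1: 'ee'
  Match 2: 'eaf'
  Match 3: 'caca'
Total matches: 3

3


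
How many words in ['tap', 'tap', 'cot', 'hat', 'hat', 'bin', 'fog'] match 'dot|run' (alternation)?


Alternation 'dot|run' matches either 'dot' or 'run'.
Checking each word:
  'tap' -> no
  'tap' -> no
  'cot' -> no
  'hat' -> no
  'hat' -> no
  'bin' -> no
  'fog' -> no
Matches: []
Count: 0

0


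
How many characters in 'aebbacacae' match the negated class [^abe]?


Negated class [^abe] matches any char NOT in {a, b, e}
Scanning 'aebbacacae':
  pos 0: 'a' -> no (excluded)
  pos 1: 'e' -> no (excluded)
  pos 2: 'b' -> no (excluded)
  pos 3: 'b' -> no (excluded)
  pos 4: 'a' -> no (excluded)
  pos 5: 'c' -> MATCH
  pos 6: 'a' -> no (excluded)
  pos 7: 'c' -> MATCH
  pos 8: 'a' -> no (excluded)
  pos 9: 'e' -> no (excluded)
Total matches: 2

2


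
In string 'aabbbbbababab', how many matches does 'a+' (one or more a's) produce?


Pattern 'a+' matches one or more consecutive a's.
String: 'aabbbbbababab'
Scanning for runs of a:
  Match 1: 'aa' (length 2)
  Match 2: 'a' (length 1)
  Match 3: 'a' (length 1)
  Match 4: 'a' (length 1)
Total matches: 4

4


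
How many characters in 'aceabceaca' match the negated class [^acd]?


Negated class [^acd] matches any char NOT in {a, c, d}
Scanning 'aceabceaca':
  pos 0: 'a' -> no (excluded)
  pos 1: 'c' -> no (excluded)
  pos 2: 'e' -> MATCH
  pos 3: 'a' -> no (excluded)
  pos 4: 'b' -> MATCH
  pos 5: 'c' -> no (excluded)
  pos 6: 'e' -> MATCH
  pos 7: 'a' -> no (excluded)
  pos 8: 'c' -> no (excluded)
  pos 9: 'a' -> no (excluded)
Total matches: 3

3


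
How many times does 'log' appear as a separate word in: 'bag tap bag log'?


Scanning each word for exact match 'log':
  Word 1: 'bag' -> no
  Word 2: 'tap' -> no
  Word 3: 'bag' -> no
  Word 4: 'log' -> MATCH
Total matches: 1

1


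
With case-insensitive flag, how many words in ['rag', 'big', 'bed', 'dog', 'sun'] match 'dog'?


Case-insensitive matching: compare each word's lowercase form to 'dog'.
  'rag' -> lower='rag' -> no
  'big' -> lower='big' -> no
  'bed' -> lower='bed' -> no
  'dog' -> lower='dog' -> MATCH
  'sun' -> lower='sun' -> no
Matches: ['dog']
Count: 1

1


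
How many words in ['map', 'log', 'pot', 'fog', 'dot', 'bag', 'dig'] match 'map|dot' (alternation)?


Alternation 'map|dot' matches either 'map' or 'dot'.
Checking each word:
  'map' -> MATCH
  'log' -> no
  'pot' -> no
  'fog' -> no
  'dot' -> MATCH
  'bag' -> no
  'dig' -> no
Matches: ['map', 'dot']
Count: 2

2


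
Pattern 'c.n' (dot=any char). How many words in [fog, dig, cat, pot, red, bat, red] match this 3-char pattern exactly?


Pattern 'c.n' means: starts with 'c', any single char, ends with 'n'.
Checking each word (must be exactly 3 chars):
  'fog' (len=3): no
  'dig' (len=3): no
  'cat' (len=3): no
  'pot' (len=3): no
  'red' (len=3): no
  'bat' (len=3): no
  'red' (len=3): no
Matching words: []
Total: 0

0


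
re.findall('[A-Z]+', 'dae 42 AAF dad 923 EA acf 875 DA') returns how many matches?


Pattern '[A-Z]+' finds one or more uppercase letters.
Text: 'dae 42 AAF dad 923 EA acf 875 DA'
Scanning for matches:
  Match 1: 'AAF'
  Match 2: 'EA'
  Match 3: 'DA'
Total matches: 3

3


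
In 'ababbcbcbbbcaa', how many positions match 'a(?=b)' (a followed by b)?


Lookahead 'a(?=b)' matches 'a' only when followed by 'b'.
String: 'ababbcbcbbbcaa'
Checking each position where char is 'a':
  pos 0: 'a' -> MATCH (next='b')
  pos 2: 'a' -> MATCH (next='b')
  pos 12: 'a' -> no (next='a')
Matching positions: [0, 2]
Count: 2

2


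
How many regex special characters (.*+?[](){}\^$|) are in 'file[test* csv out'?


Regex special characters are: . * + ? [ ] ( ) { } \ ^ $ |
Scanning 'file[test* csv out':
  pos 4: '[' -> SPECIAL
  pos 9: '*' -> SPECIAL
Special chars found: ['[', '*']
Total: 2

2


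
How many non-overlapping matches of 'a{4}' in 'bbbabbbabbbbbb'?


Pattern 'a{4}' matches exactly 4 consecutive a's (greedy, non-overlapping).
String: 'bbbabbbabbbbbb'
Scanning for runs of a's:
  Run at pos 3: 'a' (length 1) -> 0 match(es)
  Run at pos 7: 'a' (length 1) -> 0 match(es)
Matches found: []
Total: 0

0


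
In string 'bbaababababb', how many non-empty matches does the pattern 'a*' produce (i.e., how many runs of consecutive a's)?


Pattern 'a*' matches zero or more a's. We want non-empty runs of consecutive a's.
String: 'bbaababababb'
Walking through the string to find runs of a's:
  Run 1: positions 2-3 -> 'aa'
  Run 2: positions 5-5 -> 'a'
  Run 3: positions 7-7 -> 'a'
  Run 4: positions 9-9 -> 'a'
Non-empty runs found: ['aa', 'a', 'a', 'a']
Count: 4

4


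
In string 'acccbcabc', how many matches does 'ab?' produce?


Pattern 'ab?' matches 'a' optionally followed by 'b'.
String: 'acccbcabc'
Scanning left to right for 'a' then checking next char:
  Match 1: 'a' (a not followed by b)
  Match 2: 'ab' (a followed by b)
Total matches: 2

2


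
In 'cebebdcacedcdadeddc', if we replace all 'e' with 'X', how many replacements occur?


re.sub('e', 'X', text) replaces every occurrence of 'e' with 'X'.
Text: 'cebebdcacedcdadeddc'
Scanning for 'e':
  pos 1: 'e' -> replacement #1
  pos 3: 'e' -> replacement #2
  pos 9: 'e' -> replacement #3
  pos 15: 'e' -> replacement #4
Total replacements: 4

4


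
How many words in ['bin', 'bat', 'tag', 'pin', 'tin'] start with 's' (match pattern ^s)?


Pattern ^s anchors to start of word. Check which words begin with 's':
  'bin' -> no
  'bat' -> no
  'tag' -> no
  'pin' -> no
  'tin' -> no
Matching words: []
Count: 0

0


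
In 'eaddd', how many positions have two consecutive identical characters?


Looking for consecutive identical characters in 'eaddd':
  pos 0-1: 'e' vs 'a' -> different
  pos 1-2: 'a' vs 'd' -> different
  pos 2-3: 'd' vs 'd' -> MATCH ('dd')
  pos 3-4: 'd' vs 'd' -> MATCH ('dd')
Consecutive identical pairs: ['dd', 'dd']
Count: 2

2


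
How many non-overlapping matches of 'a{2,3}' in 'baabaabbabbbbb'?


Pattern 'a{2,3}' matches between 2 and 3 consecutive a's (greedy).
String: 'baabaabbabbbbb'
Finding runs of a's and applying greedy matching:
  Run at pos 1: 'aa' (length 2)
  Run at pos 4: 'aa' (length 2)
  Run at pos 8: 'a' (length 1)
Matches: ['aa', 'aa']
Count: 2

2


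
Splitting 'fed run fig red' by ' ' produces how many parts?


Splitting by ' ' breaks the string at each occurrence of the separator.
Text: 'fed run fig red'
Parts after split:
  Part 1: 'fed'
  Part 2: 'run'
  Part 3: 'fig'
  Part 4: 'red'
Total parts: 4

4


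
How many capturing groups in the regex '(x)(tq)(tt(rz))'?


To count capturing groups, count each '(' that starts a group.
Pattern: '(x)(tq)(tt(rz))'
Walking through the pattern:
  Position 0: '(' -> group #1
  Position 3: '(' -> group #2
  Position 7: '(' -> group #3
  Position 10: '(' -> group #4
Total capturing groups: 4

4


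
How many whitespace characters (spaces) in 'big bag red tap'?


\s matches whitespace characters (spaces, tabs, etc.).
Text: 'big bag red tap'
This text has 4 words separated by spaces.
Number of spaces = number of words - 1 = 4 - 1 = 3

3


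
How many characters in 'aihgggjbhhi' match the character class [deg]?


Character class [deg] matches any of: {d, e, g}
Scanning string 'aihgggjbhhi' character by character:
  pos 0: 'a' -> no
  pos 1: 'i' -> no
  pos 2: 'h' -> no
  pos 3: 'g' -> MATCH
  pos 4: 'g' -> MATCH
  pos 5: 'g' -> MATCH
  pos 6: 'j' -> no
  pos 7: 'b' -> no
  pos 8: 'h' -> no
  pos 9: 'h' -> no
  pos 10: 'i' -> no
Total matches: 3

3


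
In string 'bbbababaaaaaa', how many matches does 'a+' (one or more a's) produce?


Pattern 'a+' matches one or more consecutive a's.
String: 'bbbababaaaaaa'
Scanning for runs of a:
  Match 1: 'a' (length 1)
  Match 2: 'a' (length 1)
  Match 3: 'aaaaaa' (length 6)
Total matches: 3

3


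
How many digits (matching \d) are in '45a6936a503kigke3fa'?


\d matches any digit 0-9.
Scanning '45a6936a503kigke3fa':
  pos 0: '4' -> DIGIT
  pos 1: '5' -> DIGIT
  pos 3: '6' -> DIGIT
  pos 4: '9' -> DIGIT
  pos 5: '3' -> DIGIT
  pos 6: '6' -> DIGIT
  pos 8: '5' -> DIGIT
  pos 9: '0' -> DIGIT
  pos 10: '3' -> DIGIT
  pos 16: '3' -> DIGIT
Digits found: ['4', '5', '6', '9', '3', '6', '5', '0', '3', '3']
Total: 10

10


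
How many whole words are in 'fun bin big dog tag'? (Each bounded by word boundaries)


Word boundaries (\b) mark the start/end of each word.
Text: 'fun bin big dog tag'
Splitting by whitespace:
  Word 1: 'fun'
  Word 2: 'bin'
  Word 3: 'big'
  Word 4: 'dog'
  Word 5: 'tag'
Total whole words: 5

5


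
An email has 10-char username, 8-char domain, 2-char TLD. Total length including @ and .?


An email address has format: username@domain.tld
Username length: 10
'@' character: 1
Domain length: 8
'.' character: 1
TLD length: 2
Total = 10 + 1 + 8 + 1 + 2 = 22

22


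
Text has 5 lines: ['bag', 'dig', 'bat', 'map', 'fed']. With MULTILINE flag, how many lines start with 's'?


With MULTILINE flag, ^ matches the start of each line.
Lines: ['bag', 'dig', 'bat', 'map', 'fed']
Checking which lines start with 's':
  Line 1: 'bag' -> no
  Line 2: 'dig' -> no
  Line 3: 'bat' -> no
  Line 4: 'map' -> no
  Line 5: 'fed' -> no
Matching lines: []
Count: 0

0


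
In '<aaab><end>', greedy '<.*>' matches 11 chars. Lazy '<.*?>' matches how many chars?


Greedy '<.*>' tries to match as MUCH as possible.
Lazy '<.*?>' tries to match as LITTLE as possible.

String: '<aaab><end>'
Greedy '<.*>' starts at first '<' and extends to the LAST '>': '<aaab><end>' (11 chars)
Lazy '<.*?>' starts at first '<' and stops at the FIRST '>': '<aaab>' (6 chars)

6


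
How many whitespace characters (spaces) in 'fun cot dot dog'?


\s matches whitespace characters (spaces, tabs, etc.).
Text: 'fun cot dot dog'
This text has 4 words separated by spaces.
Number of spaces = number of words - 1 = 4 - 1 = 3

3


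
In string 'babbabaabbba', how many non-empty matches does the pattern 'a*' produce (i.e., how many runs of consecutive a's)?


Pattern 'a*' matches zero or more a's. We want non-empty runs of consecutive a's.
String: 'babbabaabbba'
Walking through the string to find runs of a's:
  Run 1: positions 1-1 -> 'a'
  Run 2: positions 4-4 -> 'a'
  Run 3: positions 6-7 -> 'aa'
  Run 4: positions 11-11 -> 'a'
Non-empty runs found: ['a', 'a', 'aa', 'a']
Count: 4

4


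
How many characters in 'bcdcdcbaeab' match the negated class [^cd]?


Negated class [^cd] matches any char NOT in {c, d}
Scanning 'bcdcdcbaeab':
  pos 0: 'b' -> MATCH
  pos 1: 'c' -> no (excluded)
  pos 2: 'd' -> no (excluded)
  pos 3: 'c' -> no (excluded)
  pos 4: 'd' -> no (excluded)
  pos 5: 'c' -> no (excluded)
  pos 6: 'b' -> MATCH
  pos 7: 'a' -> MATCH
  pos 8: 'e' -> MATCH
  pos 9: 'a' -> MATCH
  pos 10: 'b' -> MATCH
Total matches: 6

6


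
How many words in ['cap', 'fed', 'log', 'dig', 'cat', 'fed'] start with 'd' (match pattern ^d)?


Pattern ^d anchors to start of word. Check which words begin with 'd':
  'cap' -> no
  'fed' -> no
  'log' -> no
  'dig' -> MATCH (starts with 'd')
  'cat' -> no
  'fed' -> no
Matching words: ['dig']
Count: 1

1


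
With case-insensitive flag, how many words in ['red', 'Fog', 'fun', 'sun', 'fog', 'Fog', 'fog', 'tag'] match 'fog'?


Case-insensitive matching: compare each word's lowercase form to 'fog'.
  'red' -> lower='red' -> no
  'Fog' -> lower='fog' -> MATCH
  'fun' -> lower='fun' -> no
  'sun' -> lower='sun' -> no
  'fog' -> lower='fog' -> MATCH
  'Fog' -> lower='fog' -> MATCH
  'fog' -> lower='fog' -> MATCH
  'tag' -> lower='tag' -> no
Matches: ['Fog', 'fog', 'Fog', 'fog']
Count: 4

4


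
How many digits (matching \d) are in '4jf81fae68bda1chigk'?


\d matches any digit 0-9.
Scanning '4jf81fae68bda1chigk':
  pos 0: '4' -> DIGIT
  pos 3: '8' -> DIGIT
  pos 4: '1' -> DIGIT
  pos 8: '6' -> DIGIT
  pos 9: '8' -> DIGIT
  pos 13: '1' -> DIGIT
Digits found: ['4', '8', '1', '6', '8', '1']
Total: 6

6


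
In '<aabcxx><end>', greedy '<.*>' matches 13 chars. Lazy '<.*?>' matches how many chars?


Greedy '<.*>' tries to match as MUCH as possible.
Lazy '<.*?>' tries to match as LITTLE as possible.

String: '<aabcxx><end>'
Greedy '<.*>' starts at first '<' and extends to the LAST '>': '<aabcxx><end>' (13 chars)
Lazy '<.*?>' starts at first '<' and stops at the FIRST '>': '<aabcxx>' (8 chars)

8


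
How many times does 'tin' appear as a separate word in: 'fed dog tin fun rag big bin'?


Scanning each word for exact match 'tin':
  Word 1: 'fed' -> no
  Word 2: 'dog' -> no
  Word 3: 'tin' -> MATCH
  Word 4: 'fun' -> no
  Word 5: 'rag' -> no
  Word 6: 'big' -> no
  Word 7: 'bin' -> no
Total matches: 1

1


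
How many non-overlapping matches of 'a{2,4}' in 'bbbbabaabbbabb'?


Pattern 'a{2,4}' matches between 2 and 4 consecutive a's (greedy).
String: 'bbbbabaabbbabb'
Finding runs of a's and applying greedy matching:
  Run at pos 4: 'a' (length 1)
  Run at pos 6: 'aa' (length 2)
  Run at pos 11: 'a' (length 1)
Matches: ['aa']
Count: 1

1


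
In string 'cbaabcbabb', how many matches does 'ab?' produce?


Pattern 'ab?' matches 'a' optionally followed by 'b'.
String: 'cbaabcbabb'
Scanning left to right for 'a' then checking next char:
  Match 1: 'a' (a not followed by b)
  Match 2: 'ab' (a followed by b)
  Match 3: 'ab' (a followed by b)
Total matches: 3

3


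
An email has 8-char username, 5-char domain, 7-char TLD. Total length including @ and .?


An email address has format: username@domain.tld
Username length: 8
'@' character: 1
Domain length: 5
'.' character: 1
TLD length: 7
Total = 8 + 1 + 5 + 1 + 7 = 22

22


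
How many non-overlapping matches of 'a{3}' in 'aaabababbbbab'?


Pattern 'a{3}' matches exactly 3 consecutive a's (greedy, non-overlapping).
String: 'aaabababbbbab'
Scanning for runs of a's:
  Run at pos 0: 'aaa' (length 3) -> 1 match(es)
  Run at pos 4: 'a' (length 1) -> 0 match(es)
  Run at pos 6: 'a' (length 1) -> 0 match(es)
  Run at pos 11: 'a' (length 1) -> 0 match(es)
Matches found: ['aaa']
Total: 1

1


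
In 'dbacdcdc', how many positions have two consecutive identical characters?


Looking for consecutive identical characters in 'dbacdcdc':
  pos 0-1: 'd' vs 'b' -> different
  pos 1-2: 'b' vs 'a' -> different
  pos 2-3: 'a' vs 'c' -> different
  pos 3-4: 'c' vs 'd' -> different
  pos 4-5: 'd' vs 'c' -> different
  pos 5-6: 'c' vs 'd' -> different
  pos 6-7: 'd' vs 'c' -> different
Consecutive identical pairs: []
Count: 0

0


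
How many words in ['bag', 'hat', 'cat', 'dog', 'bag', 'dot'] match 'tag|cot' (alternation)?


Alternation 'tag|cot' matches either 'tag' or 'cot'.
Checking each word:
  'bag' -> no
  'hat' -> no
  'cat' -> no
  'dog' -> no
  'bag' -> no
  'dot' -> no
Matches: []
Count: 0

0


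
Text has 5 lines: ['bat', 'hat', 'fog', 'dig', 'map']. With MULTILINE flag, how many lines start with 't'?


With MULTILINE flag, ^ matches the start of each line.
Lines: ['bat', 'hat', 'fog', 'dig', 'map']
Checking which lines start with 't':
  Line 1: 'bat' -> no
  Line 2: 'hat' -> no
  Line 3: 'fog' -> no
  Line 4: 'dig' -> no
  Line 5: 'map' -> no
Matching lines: []
Count: 0

0


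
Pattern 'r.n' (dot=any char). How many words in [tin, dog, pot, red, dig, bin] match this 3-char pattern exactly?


Pattern 'r.n' means: starts with 'r', any single char, ends with 'n'.
Checking each word (must be exactly 3 chars):
  'tin' (len=3): no
  'dog' (len=3): no
  'pot' (len=3): no
  'red' (len=3): no
  'dig' (len=3): no
  'bin' (len=3): no
Matching words: []
Total: 0

0


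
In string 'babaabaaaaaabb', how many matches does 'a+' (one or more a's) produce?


Pattern 'a+' matches one or more consecutive a's.
String: 'babaabaaaaaabb'
Scanning for runs of a:
  Match 1: 'a' (length 1)
  Match 2: 'aa' (length 2)
  Match 3: 'aaaaaa' (length 6)
Total matches: 3

3


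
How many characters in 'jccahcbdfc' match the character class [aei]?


Character class [aei] matches any of: {a, e, i}
Scanning string 'jccahcbdfc' character by character:
  pos 0: 'j' -> no
  pos 1: 'c' -> no
  pos 2: 'c' -> no
  pos 3: 'a' -> MATCH
  pos 4: 'h' -> no
  pos 5: 'c' -> no
  pos 6: 'b' -> no
  pos 7: 'd' -> no
  pos 8: 'f' -> no
  pos 9: 'c' -> no
Total matches: 1

1


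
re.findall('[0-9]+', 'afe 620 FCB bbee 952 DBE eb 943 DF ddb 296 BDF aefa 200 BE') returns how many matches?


Pattern '[0-9]+' finds one or more digits.
Text: 'afe 620 FCB bbee 952 DBE eb 943 DF ddb 296 BDF aefa 200 BE'
Scanning for matches:
  Match 1: '620'
  Match 2: '952'
  Match 3: '943'
  Match 4: '296'
  Match 5: '200'
Total matches: 5

5


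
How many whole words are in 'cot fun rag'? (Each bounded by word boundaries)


Word boundaries (\b) mark the start/end of each word.
Text: 'cot fun rag'
Splitting by whitespace:
  Word 1: 'cot'
  Word 2: 'fun'
  Word 3: 'rag'
Total whole words: 3

3


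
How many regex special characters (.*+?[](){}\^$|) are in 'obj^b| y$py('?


Regex special characters are: . * + ? [ ] ( ) { } \ ^ $ |
Scanning 'obj^b| y$py(':
  pos 3: '^' -> SPECIAL
  pos 5: '|' -> SPECIAL
  pos 8: '$' -> SPECIAL
  pos 11: '(' -> SPECIAL
Special chars found: ['^', '|', '$', '(']
Total: 4

4


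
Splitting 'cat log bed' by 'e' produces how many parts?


Splitting by 'e' breaks the string at each occurrence of the separator.
Text: 'cat log bed'
Parts after split:
  Part 1: 'cat log b'
  Part 2: 'd'
Total parts: 2

2


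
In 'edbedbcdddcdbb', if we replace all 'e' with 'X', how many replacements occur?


re.sub('e', 'X', text) replaces every occurrence of 'e' with 'X'.
Text: 'edbedbcdddcdbb'
Scanning for 'e':
  pos 0: 'e' -> replacement #1
  pos 3: 'e' -> replacement #2
Total replacements: 2

2


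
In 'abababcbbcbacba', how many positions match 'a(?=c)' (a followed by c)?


Lookahead 'a(?=c)' matches 'a' only when followed by 'c'.
String: 'abababcbbcbacba'
Checking each position where char is 'a':
  pos 0: 'a' -> no (next='b')
  pos 2: 'a' -> no (next='b')
  pos 4: 'a' -> no (next='b')
  pos 11: 'a' -> MATCH (next='c')
Matching positions: [11]
Count: 1

1


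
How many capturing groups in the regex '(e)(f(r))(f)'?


To count capturing groups, count each '(' that starts a group.
Pattern: '(e)(f(r))(f)'
Walking through the pattern:
  Position 0: '(' -> group #1
  Position 3: '(' -> group #2
  Position 5: '(' -> group #3
  Position 9: '(' -> group #4
Total capturing groups: 4

4


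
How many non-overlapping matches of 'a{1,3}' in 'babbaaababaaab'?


Pattern 'a{1,3}' matches between 1 and 3 consecutive a's (greedy).
String: 'babbaaababaaab'
Finding runs of a's and applying greedy matching:
  Run at pos 1: 'a' (length 1)
  Run at pos 4: 'aaa' (length 3)
  Run at pos 8: 'a' (length 1)
  Run at pos 10: 'aaa' (length 3)
Matches: ['a', 'aaa', 'a', 'aaa']
Count: 4

4


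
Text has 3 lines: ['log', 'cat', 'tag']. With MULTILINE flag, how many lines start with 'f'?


With MULTILINE flag, ^ matches the start of each line.
Lines: ['log', 'cat', 'tag']
Checking which lines start with 'f':
  Line 1: 'log' -> no
  Line 2: 'cat' -> no
  Line 3: 'tag' -> no
Matching lines: []
Count: 0

0
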